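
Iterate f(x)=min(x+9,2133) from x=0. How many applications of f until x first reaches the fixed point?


Step 1: x=0, cap=2133, increment=9
Step 2: x grows by 9 each step until capped at 2133; fixed point is x=2133
Step 3: iterations = ceil(2133/9) = 237

237


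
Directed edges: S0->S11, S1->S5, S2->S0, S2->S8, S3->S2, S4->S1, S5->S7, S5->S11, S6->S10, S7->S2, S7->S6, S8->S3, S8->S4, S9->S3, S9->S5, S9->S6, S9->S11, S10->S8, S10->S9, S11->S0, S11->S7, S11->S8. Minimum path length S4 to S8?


BFS layer-by-layer from S4:
  dist 0: {S4}
  dist 1: {S1}
  dist 2: {S5}
  dist 3: {S7, S11}
  dist 4: {S0, S2, S6, S8}
  -> S8 reached at distance 4
Shortest path length = 4

4


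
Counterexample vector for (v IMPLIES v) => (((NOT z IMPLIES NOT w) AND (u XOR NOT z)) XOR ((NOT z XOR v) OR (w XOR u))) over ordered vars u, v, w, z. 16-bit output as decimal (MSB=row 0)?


F1 = (v IMPLIES v)
F2 = (((NOT z IMPLIES NOT w) AND (u XOR NOT z)) XOR ((NOT z XOR v) OR (w XOR u)))
Counterexample to F1=>F2 is where F1=1 and F2=0.
Evaluate each row (bits = u,v,w,z, MSB first):
  row 0 [0000]: F1=1 F2=0 -> F1&~F2 -> 1
  row 1 [0001]: F1=1 F2=0 -> F1&~F2 -> 1
  row 2 [0010]: F1=1 F2=1 -> F1&~F2 -> 0
  row 3 [0011]: F1=1 F2=1 -> F1&~F2 -> 0
  row 4 [0100]: F1=1 F2=1 -> F1&~F2 -> 0
  row 5 [0101]: F1=1 F2=1 -> F1&~F2 -> 0
  row 6 [0110]: F1=1 F2=1 -> F1&~F2 -> 0
  row 7 [0111]: F1=1 F2=1 -> F1&~F2 -> 0
  row 8 [1000]: F1=1 F2=1 -> F1&~F2 -> 0
  row 9 [1001]: F1=1 F2=0 -> F1&~F2 -> 1
  row 10 [1010]: F1=1 F2=1 -> F1&~F2 -> 0
  row 11 [1011]: F1=1 F2=1 -> F1&~F2 -> 0
  row 12 [1100]: F1=1 F2=1 -> F1&~F2 -> 0
  row 13 [1101]: F1=1 F2=0 -> F1&~F2 -> 1
  row 14 [1110]: F1=1 F2=0 -> F1&~F2 -> 1
  row 15 [1111]: F1=1 F2=0 -> F1&~F2 -> 1
Full result column, 4 rows per line (u,v fixed per line; w,z runs 00..11 left to right):
  rows 0-3 [u,v=00]: 1100  = hex C
  rows 4-7 [u,v=01]: 0000  = hex 0
  rows 8-11 [u,v=10]: 0100  = hex 4
  rows 12-15 [u,v=11]: 0111  = hex 7
Counterexample vector (row 0 .. row 15) = 1100000001000111
Output column grouped in 4s = 1100 0000 0100 0111 = 0xC047
Convert to decimal digit by digit (value = value*16 + digit):
  C -> 12
  12*16 + 0 = 192
  192*16 + 4 = 3076
  3076*16 + 7 = 49223
Decimal = 49223

49223


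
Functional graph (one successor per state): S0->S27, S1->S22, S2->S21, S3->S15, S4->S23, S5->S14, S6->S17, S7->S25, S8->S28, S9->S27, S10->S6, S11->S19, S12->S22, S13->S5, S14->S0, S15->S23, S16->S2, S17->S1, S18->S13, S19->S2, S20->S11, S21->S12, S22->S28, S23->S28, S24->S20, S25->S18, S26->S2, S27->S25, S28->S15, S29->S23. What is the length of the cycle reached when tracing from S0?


Trace from S0 until a state repeats:
  S0 -> S27 -> S25 -> S18 -> S13 -> S5 -> S14 -> S0
S0 first seen at step 0, revisited at step 7.
Cycle length = 7 - 0 = 7

7


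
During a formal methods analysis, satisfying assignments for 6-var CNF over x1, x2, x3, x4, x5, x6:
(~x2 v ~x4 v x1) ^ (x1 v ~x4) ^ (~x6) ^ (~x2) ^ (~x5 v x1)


CNF with 5 clauses over 6 vars (64 assignments).
An assignment satisfies CNF iff every clause has >=1 true literal.
Check each row (bits = x1,x2,x3,x4,x5,x6; clause T/F shown):
  row 0 [000000]: clauses=TTTTT -> 1
  row 1 [000001]: clauses=TTFTT -> 0
  row 2 [000010]: clauses=TTTTF -> 0
  row 3 [000011]: clauses=TTFTF -> 0
  row 4 [000100]: clauses=TFTTT -> 0
  (every remaining row is evaluated the same way; all 64 results are listed next)
Full result column, 8 rows per line (x1,x2,x3 fixed per line; x4,x5,x6 runs 000..111 left to right):
  rows 0-7 [x1,x2,x3=000]: 10000000  (ones: 1)
  rows 8-15 [x1,x2,x3=001]: 10000000  (ones: 1)
  rows 16-23 [x1,x2,x3=010]: 00000000  (ones: 0)
  rows 24-31 [x1,x2,x3=011]: 00000000  (ones: 0)
  rows 32-39 [x1,x2,x3=100]: 10101010  (ones: 4)
  rows 40-47 [x1,x2,x3=101]: 10101010  (ones: 4)
  rows 48-55 [x1,x2,x3=110]: 00000000  (ones: 0)
  rows 56-63 [x1,x2,x3=111]: 00000000  (ones: 0)
Satisfying assignments = 1+1+0+0+4+4+0+0 = 10

10


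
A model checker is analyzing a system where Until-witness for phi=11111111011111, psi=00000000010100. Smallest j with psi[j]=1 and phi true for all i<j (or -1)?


(phi U psi) at 0: need smallest j with psi[j]=1 and phi[i]=1 for all i in [0,j).
Scan from step 0:
  step 0: phi=1, psi=0 -> continue
  step 1: phi=1, psi=0 -> continue
  step 2: phi=1, psi=0 -> continue
  step 3: phi=1, psi=0 -> continue
  step 8: phi=0 -> phi-prefix broken from here
  step 9: psi=1 but phi already failed -> not a witness
  step 11: psi=1 but phi already failed -> not a witness
  end of trace: no witness -> -1
Witness step = -1

-1


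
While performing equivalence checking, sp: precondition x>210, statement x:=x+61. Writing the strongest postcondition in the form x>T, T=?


Formula: sp(P, x:=E) = exists old_x. (x = E[old_x/x]) AND P[old_x/x] (old_x is the value of x before the assignment; eliminate old_x by solving x = E[old_x/x] for old_x)
Step 1: Precondition P: x>210, i.e. old_x > 210
Step 2: Assignment gives x = old_x + 61, so old_x = x - 61
Step 3: Substitute into P: x - 61 > 210
Step 4: Simplify: x > 210+61 = 271

271


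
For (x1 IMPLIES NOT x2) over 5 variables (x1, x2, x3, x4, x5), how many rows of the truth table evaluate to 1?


Formula: (x1 IMPLIES NOT x2) over 5 vars (32 rows)
Evaluate each row (x1, x2, x3, x4, x5 as bits, MSB first):
  row 0 [00000]: (0 IMPLIES NOT 0) -> 1
  row 1 [00001]: (0 IMPLIES NOT 0) -> 1
  row 2 [00010]: (0 IMPLIES NOT 0) -> 1
  row 3 [00011]: (0 IMPLIES NOT 0) -> 1
  row 4 [00100]: (0 IMPLIES NOT 0) -> 1
  row 5 [00101]: (0 IMPLIES NOT 0) -> 1
  row 6 [00110]: (0 IMPLIES NOT 0) -> 1
  row 7 [00111]: (0 IMPLIES NOT 0) -> 1
  row 8 [01000]: (0 IMPLIES NOT 1) -> 1
  row 9 [01001]: (0 IMPLIES NOT 1) -> 1
  row 10 [01010]: (0 IMPLIES NOT 1) -> 1
  row 11 [01011]: (0 IMPLIES NOT 1) -> 1
  row 12 [01100]: (0 IMPLIES NOT 1) -> 1
  row 13 [01101]: (0 IMPLIES NOT 1) -> 1
  row 14 [01110]: (0 IMPLIES NOT 1) -> 1
  row 15 [01111]: (0 IMPLIES NOT 1) -> 1
  row 16 [10000]: (1 IMPLIES NOT 0) -> 1
  row 17 [10001]: (1 IMPLIES NOT 0) -> 1
  row 18 [10010]: (1 IMPLIES NOT 0) -> 1
  row 19 [10011]: (1 IMPLIES NOT 0) -> 1
  row 20 [10100]: (1 IMPLIES NOT 0) -> 1
  row 21 [10101]: (1 IMPLIES NOT 0) -> 1
  row 22 [10110]: (1 IMPLIES NOT 0) -> 1
  row 23 [10111]: (1 IMPLIES NOT 0) -> 1
  row 24 [11000]: (1 IMPLIES NOT 1) -> 0
  row 25 [11001]: (1 IMPLIES NOT 1) -> 0
  row 26 [11010]: (1 IMPLIES NOT 1) -> 0
  row 27 [11011]: (1 IMPLIES NOT 1) -> 0
  row 28 [11100]: (1 IMPLIES NOT 1) -> 0
  row 29 [11101]: (1 IMPLIES NOT 1) -> 0
  row 30 [11110]: (1 IMPLIES NOT 1) -> 0
  row 31 [11111]: (1 IMPLIES NOT 1) -> 0
Full result column, 8 rows per line (x1,x2 fixed per line; x3,x4,x5 runs 000..111 left to right):
  rows 0-7 [x1,x2=00]: 11111111  (ones: 8)
  rows 8-15 [x1,x2=01]: 11111111  (ones: 8)
  rows 16-23 [x1,x2=10]: 11111111  (ones: 8)
  rows 24-31 [x1,x2=11]: 00000000  (ones: 0)
Count of 1-rows = 8+8+8+0 = 24

24


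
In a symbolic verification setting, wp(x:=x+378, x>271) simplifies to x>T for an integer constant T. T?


Formula: wp(x:=E, P) = P[E/x] (substitute E for x in postcondition)
Step 1: Postcondition: x>271
Step 2: Substitute x+378 for x: x+378>271
Step 3: Solve for x: x > 271-378 = -107

-107


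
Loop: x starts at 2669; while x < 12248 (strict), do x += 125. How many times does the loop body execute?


Step 1: x goes from 2669 toward 12248 by 125; the body runs while x<12248, so iterations = ceil((bound-start)/step)
Step 2: Distance=9579
Step 3: ceil(9579/125)=77

77


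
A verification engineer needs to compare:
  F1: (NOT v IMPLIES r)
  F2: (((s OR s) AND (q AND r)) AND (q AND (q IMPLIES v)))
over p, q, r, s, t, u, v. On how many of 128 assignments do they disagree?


F1 = (NOT v IMPLIES r)
F2 = (((s OR s) AND (q AND r)) AND (q AND (q IMPLIES v)))
Evaluate both on each of 128 rows (bits = p,q,r,s,t,u,v):
  row 0 [0000000]: F1=0 F2=0 -> 0
  row 1 [0000001]: F1=1 F2=0 (differ) -> 1
  row 2 [0000010]: F1=0 F2=0 -> 0
  row 3 [0000011]: F1=1 F2=0 (differ) -> 1
  row 4 [0000100]: F1=0 F2=0 -> 0
  (every remaining row is evaluated the same way; all 128 results are listed next)
Full result column, 8 rows per line (p,q,r,s fixed per line; t,u,v runs 000..111 left to right):
  rows 0-7 [p,q,r,s=0000]: 01010101  (ones: 4)
  rows 8-15 [p,q,r,s=0001]: 01010101  (ones: 4)
  rows 16-23 [p,q,r,s=0010]: 11111111  (ones: 8)
  rows 24-31 [p,q,r,s=0011]: 11111111  (ones: 8)
  rows 32-39 [p,q,r,s=0100]: 01010101  (ones: 4)
  rows 40-47 [p,q,r,s=0101]: 01010101  (ones: 4)
  rows 48-55 [p,q,r,s=0110]: 11111111  (ones: 8)
  rows 56-63 [p,q,r,s=0111]: 10101010  (ones: 4)
  rows 64-71 [p,q,r,s=1000]: 01010101  (ones: 4)
  rows 72-79 [p,q,r,s=1001]: 01010101  (ones: 4)
  rows 80-87 [p,q,r,s=1010]: 11111111  (ones: 8)
  rows 88-95 [p,q,r,s=1011]: 11111111  (ones: 8)
  rows 96-103 [p,q,r,s=1100]: 01010101  (ones: 4)
  rows 104-111 [p,q,r,s=1101]: 01010101  (ones: 4)
  rows 112-119 [p,q,r,s=1110]: 11111111  (ones: 8)
  rows 120-127 [p,q,r,s=1111]: 10101010  (ones: 4)
Disagreements = 4+4+8+8+4+4+8+4+4+4+8+8+4+4+8+4 = 88

88


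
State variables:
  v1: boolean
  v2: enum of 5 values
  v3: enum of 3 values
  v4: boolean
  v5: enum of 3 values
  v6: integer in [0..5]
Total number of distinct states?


State space = product of domain sizes of all variables.
Domain sizes:
  v1 (boolean): 2
  v2 (enum of 5 values): 5
  v3 (enum of 3 values): 3
  v4 (boolean): 2
  v5 (enum of 3 values): 3
  v6 (integer in [0..5]): 6
Product = 2 * 5 * 3 * 2 * 3 * 6 = 1080

1080


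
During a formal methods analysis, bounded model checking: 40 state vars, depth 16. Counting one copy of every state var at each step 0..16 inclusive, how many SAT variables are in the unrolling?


BMC unrolls to depth k, creating one copy of each state var for steps 0..k.
Step count = 16 + 1 = 17 (steps 0 through 16)
Vars per step = 40
Total = 40 * 17 = 680

680


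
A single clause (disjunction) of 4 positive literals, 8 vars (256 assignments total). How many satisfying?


Step 1: Total=2^8=256
Step 2: Unsat when all 4 false: 2^4=16
Step 3: Sat=256-16=240

240


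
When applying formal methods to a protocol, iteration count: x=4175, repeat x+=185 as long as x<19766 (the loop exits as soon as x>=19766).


Step 1: x goes from 4175 toward 19766 by 185; the body runs while x<19766, so iterations = ceil((bound-start)/step)
Step 2: Distance=15591
Step 3: ceil(15591/185)=85

85


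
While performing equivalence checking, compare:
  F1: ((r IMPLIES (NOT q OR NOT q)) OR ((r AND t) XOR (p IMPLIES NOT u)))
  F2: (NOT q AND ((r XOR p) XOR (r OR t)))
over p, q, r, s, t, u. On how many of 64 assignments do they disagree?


F1 = ((r IMPLIES (NOT q OR NOT q)) OR ((r AND t) XOR (p IMPLIES NOT u)))
F2 = (NOT q AND ((r XOR p) XOR (r OR t)))
Evaluate both on each of 64 rows (bits = p,q,r,s,t,u):
  row 0 [000000]: F1=1 F2=0 (differ) -> 1
  row 1 [000001]: F1=1 F2=0 (differ) -> 1
  row 2 [000010]: F1=1 F2=1 -> 0
  row 3 [000011]: F1=1 F2=1 -> 0
  row 4 [000100]: F1=1 F2=0 (differ) -> 1
  (every remaining row is evaluated the same way; all 64 results are listed next)
Full result column, 8 rows per line (p,q,r fixed per line; s,t,u runs 000..111 left to right):
  rows 0-7 [p,q,r=000]: 11001100  (ones: 4)
  rows 8-15 [p,q,r=001]: 11111111  (ones: 8)
  rows 16-23 [p,q,r=010]: 11111111  (ones: 8)
  rows 24-31 [p,q,r=011]: 11001100  (ones: 4)
  rows 32-39 [p,q,r=100]: 00110011  (ones: 4)
  rows 40-47 [p,q,r=101]: 00000000  (ones: 0)
  rows 48-55 [p,q,r=110]: 11111111  (ones: 8)
  rows 56-63 [p,q,r=111]: 10011001  (ones: 4)
Disagreements = 4+8+8+4+4+0+8+4 = 40

40


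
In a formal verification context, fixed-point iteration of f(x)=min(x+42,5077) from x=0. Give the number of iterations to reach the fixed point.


Step 1: x=0, cap=5077, increment=42
Step 2: x grows by 42 each step until capped at 5077; fixed point is x=5077
Step 3: iterations = ceil(5077/42) = 121

121


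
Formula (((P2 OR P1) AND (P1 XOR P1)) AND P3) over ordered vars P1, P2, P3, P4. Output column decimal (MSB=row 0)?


Formula: (((P2 OR P1) AND (P1 XOR P1)) AND P3) over P1, P2, P3, P4 (16 rows)
Evaluate each row (bits = P1,P2,P3,P4, MSB first):
  row 0 [0000]: (((0 OR 0) AND (0 XOR 0)) AND 0) -> 0
  row 1 [0001]: (((0 OR 0) AND (0 XOR 0)) AND 0) -> 0
  row 2 [0010]: (((0 OR 0) AND (0 XOR 0)) AND 1) -> 0
  row 3 [0011]: (((0 OR 0) AND (0 XOR 0)) AND 1) -> 0
  row 4 [0100]: (((1 OR 0) AND (0 XOR 0)) AND 0) -> 0
  row 5 [0101]: (((1 OR 0) AND (0 XOR 0)) AND 0) -> 0
  row 6 [0110]: (((1 OR 0) AND (0 XOR 0)) AND 1) -> 0
  row 7 [0111]: (((1 OR 0) AND (0 XOR 0)) AND 1) -> 0
  row 8 [1000]: (((0 OR 1) AND (1 XOR 1)) AND 0) -> 0
  row 9 [1001]: (((0 OR 1) AND (1 XOR 1)) AND 0) -> 0
  row 10 [1010]: (((0 OR 1) AND (1 XOR 1)) AND 1) -> 0
  row 11 [1011]: (((0 OR 1) AND (1 XOR 1)) AND 1) -> 0
  row 12 [1100]: (((1 OR 1) AND (1 XOR 1)) AND 0) -> 0
  row 13 [1101]: (((1 OR 1) AND (1 XOR 1)) AND 0) -> 0
  row 14 [1110]: (((1 OR 1) AND (1 XOR 1)) AND 1) -> 0
  row 15 [1111]: (((1 OR 1) AND (1 XOR 1)) AND 1) -> 0
Full result column, 4 rows per line (P1,P2 fixed per line; P3,P4 runs 00..11 left to right):
  rows 0-3 [P1,P2=00]: 0000  = hex 0
  rows 4-7 [P1,P2=01]: 0000  = hex 0
  rows 8-11 [P1,P2=10]: 0000  = hex 0
  rows 12-15 [P1,P2=11]: 0000  = hex 0
Output column (row 0 .. row 15) = 0000000000000000
Output column grouped in 4s = 0000 0000 0000 0000 = 0x0000
Convert to decimal digit by digit (value = value*16 + digit):
  0 -> 0
  0*16 + 0 = 0
  0*16 + 0 = 0
  0*16 + 0 = 0
Decimal = 0

0


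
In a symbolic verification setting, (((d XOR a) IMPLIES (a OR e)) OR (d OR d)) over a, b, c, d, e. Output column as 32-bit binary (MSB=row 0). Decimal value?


Formula: (((d XOR a) IMPLIES (a OR e)) OR (d OR d)) over a, b, c, d, e (32 rows)
Evaluate each row (bits = a,b,c,d,e, MSB first):
  row 0 [00000]: (((0 XOR 0) IMPLIES (0 OR 0)) OR (0 OR 0)) -> 1
  row 1 [00001]: (((0 XOR 0) IMPLIES (0 OR 1)) OR (0 OR 0)) -> 1
  row 2 [00010]: (((1 XOR 0) IMPLIES (0 OR 0)) OR (1 OR 1)) -> 1
  row 3 [00011]: (((1 XOR 0) IMPLIES (0 OR 1)) OR (1 OR 1)) -> 1
  row 4 [00100]: (((0 XOR 0) IMPLIES (0 OR 0)) OR (0 OR 0)) -> 1
  row 5 [00101]: (((0 XOR 0) IMPLIES (0 OR 1)) OR (0 OR 0)) -> 1
  row 6 [00110]: (((1 XOR 0) IMPLIES (0 OR 0)) OR (1 OR 1)) -> 1
  row 7 [00111]: (((1 XOR 0) IMPLIES (0 OR 1)) OR (1 OR 1)) -> 1
  row 8 [01000]: (((0 XOR 0) IMPLIES (0 OR 0)) OR (0 OR 0)) -> 1
  row 9 [01001]: (((0 XOR 0) IMPLIES (0 OR 1)) OR (0 OR 0)) -> 1
  row 10 [01010]: (((1 XOR 0) IMPLIES (0 OR 0)) OR (1 OR 1)) -> 1
  row 11 [01011]: (((1 XOR 0) IMPLIES (0 OR 1)) OR (1 OR 1)) -> 1
  row 12 [01100]: (((0 XOR 0) IMPLIES (0 OR 0)) OR (0 OR 0)) -> 1
  row 13 [01101]: (((0 XOR 0) IMPLIES (0 OR 1)) OR (0 OR 0)) -> 1
  row 14 [01110]: (((1 XOR 0) IMPLIES (0 OR 0)) OR (1 OR 1)) -> 1
  row 15 [01111]: (((1 XOR 0) IMPLIES (0 OR 1)) OR (1 OR 1)) -> 1
  row 16 [10000]: (((0 XOR 1) IMPLIES (1 OR 0)) OR (0 OR 0)) -> 1
  row 17 [10001]: (((0 XOR 1) IMPLIES (1 OR 1)) OR (0 OR 0)) -> 1
  row 18 [10010]: (((1 XOR 1) IMPLIES (1 OR 0)) OR (1 OR 1)) -> 1
  row 19 [10011]: (((1 XOR 1) IMPLIES (1 OR 1)) OR (1 OR 1)) -> 1
  row 20 [10100]: (((0 XOR 1) IMPLIES (1 OR 0)) OR (0 OR 0)) -> 1
  row 21 [10101]: (((0 XOR 1) IMPLIES (1 OR 1)) OR (0 OR 0)) -> 1
  row 22 [10110]: (((1 XOR 1) IMPLIES (1 OR 0)) OR (1 OR 1)) -> 1
  row 23 [10111]: (((1 XOR 1) IMPLIES (1 OR 1)) OR (1 OR 1)) -> 1
  row 24 [11000]: (((0 XOR 1) IMPLIES (1 OR 0)) OR (0 OR 0)) -> 1
  row 25 [11001]: (((0 XOR 1) IMPLIES (1 OR 1)) OR (0 OR 0)) -> 1
  row 26 [11010]: (((1 XOR 1) IMPLIES (1 OR 0)) OR (1 OR 1)) -> 1
  row 27 [11011]: (((1 XOR 1) IMPLIES (1 OR 1)) OR (1 OR 1)) -> 1
  row 28 [11100]: (((0 XOR 1) IMPLIES (1 OR 0)) OR (0 OR 0)) -> 1
  row 29 [11101]: (((0 XOR 1) IMPLIES (1 OR 1)) OR (0 OR 0)) -> 1
  row 30 [11110]: (((1 XOR 1) IMPLIES (1 OR 0)) OR (1 OR 1)) -> 1
  row 31 [11111]: (((1 XOR 1) IMPLIES (1 OR 1)) OR (1 OR 1)) -> 1
Full result column, 4 rows per line (a,b,c fixed per line; d,e runs 00..11 left to right):
  rows 0-3 [a,b,c=000]: 1111  = hex F
  rows 4-7 [a,b,c=001]: 1111  = hex F
  rows 8-11 [a,b,c=010]: 1111  = hex F
  rows 12-15 [a,b,c=011]: 1111  = hex F
  rows 16-19 [a,b,c=100]: 1111  = hex F
  rows 20-23 [a,b,c=101]: 1111  = hex F
  rows 24-27 [a,b,c=110]: 1111  = hex F
  rows 28-31 [a,b,c=111]: 1111  = hex F
Output column (row 0 .. row 31) = 11111111111111111111111111111111
Output column grouped in 4s = 1111 1111 1111 1111 1111 1111 1111 1111 = 0xFFFFFFFF
Convert to decimal digit by digit (value = value*16 + digit):
  F -> 15
  15*16 + 15 (F) = 255
  255*16 + 15 (F) = 4095
  4095*16 + 15 (F) = 65535
  65535*16 + 15 (F) = 1048575
  1048575*16 + 15 (F) = 16777215
  16777215*16 + 15 (F) = 268435455
  268435455*16 + 15 (F) = 4294967295
Decimal = 4294967295

4294967295


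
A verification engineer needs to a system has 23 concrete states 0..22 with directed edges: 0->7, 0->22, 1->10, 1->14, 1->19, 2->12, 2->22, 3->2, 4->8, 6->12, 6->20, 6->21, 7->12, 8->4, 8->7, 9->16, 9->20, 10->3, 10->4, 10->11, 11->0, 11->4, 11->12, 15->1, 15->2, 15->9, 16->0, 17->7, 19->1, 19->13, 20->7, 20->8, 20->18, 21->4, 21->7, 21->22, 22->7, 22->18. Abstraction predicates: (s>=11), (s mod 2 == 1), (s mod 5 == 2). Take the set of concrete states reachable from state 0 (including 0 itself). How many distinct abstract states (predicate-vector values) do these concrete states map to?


BFS from 0:
Concrete reachable: {0, 7, 12, 18, 22}
Abstract via predicates (s>=11), (s mod 2 == 1), (s mod 5 == 2):
  (0,0,0) <- {0}
  (0,1,1) <- {7}
  (1,0,0) <- {18}
  (1,0,1) <- {12, 22}
Distinct abstract states = 4

4


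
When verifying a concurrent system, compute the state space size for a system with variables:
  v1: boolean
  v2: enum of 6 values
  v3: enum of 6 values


State space = product of domain sizes of all variables.
Domain sizes:
  v1 (boolean): 2
  v2 (enum of 6 values): 6
  v3 (enum of 6 values): 6
Product = 2 * 6 * 6 = 72

72


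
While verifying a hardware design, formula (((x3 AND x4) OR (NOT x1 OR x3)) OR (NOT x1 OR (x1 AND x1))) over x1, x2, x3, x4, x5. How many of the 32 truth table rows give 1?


Formula: (((x3 AND x4) OR (NOT x1 OR x3)) OR (NOT x1 OR (x1 AND x1))) over 5 vars (32 rows)
Evaluate each row (x1, x2, x3, x4, x5 as bits, MSB first):
  row 0 [00000]: (((0 AND 0) OR (NOT 0 OR 0)) OR (NOT 0 OR (0 AND 0))) -> 1
  row 1 [00001]: (((0 AND 0) OR (NOT 0 OR 0)) OR (NOT 0 OR (0 AND 0))) -> 1
  row 2 [00010]: (((0 AND 1) OR (NOT 0 OR 0)) OR (NOT 0 OR (0 AND 0))) -> 1
  row 3 [00011]: (((0 AND 1) OR (NOT 0 OR 0)) OR (NOT 0 OR (0 AND 0))) -> 1
  row 4 [00100]: (((1 AND 0) OR (NOT 0 OR 1)) OR (NOT 0 OR (0 AND 0))) -> 1
  row 5 [00101]: (((1 AND 0) OR (NOT 0 OR 1)) OR (NOT 0 OR (0 AND 0))) -> 1
  row 6 [00110]: (((1 AND 1) OR (NOT 0 OR 1)) OR (NOT 0 OR (0 AND 0))) -> 1
  row 7 [00111]: (((1 AND 1) OR (NOT 0 OR 1)) OR (NOT 0 OR (0 AND 0))) -> 1
  row 8 [01000]: (((0 AND 0) OR (NOT 0 OR 0)) OR (NOT 0 OR (0 AND 0))) -> 1
  row 9 [01001]: (((0 AND 0) OR (NOT 0 OR 0)) OR (NOT 0 OR (0 AND 0))) -> 1
  row 10 [01010]: (((0 AND 1) OR (NOT 0 OR 0)) OR (NOT 0 OR (0 AND 0))) -> 1
  row 11 [01011]: (((0 AND 1) OR (NOT 0 OR 0)) OR (NOT 0 OR (0 AND 0))) -> 1
  row 12 [01100]: (((1 AND 0) OR (NOT 0 OR 1)) OR (NOT 0 OR (0 AND 0))) -> 1
  row 13 [01101]: (((1 AND 0) OR (NOT 0 OR 1)) OR (NOT 0 OR (0 AND 0))) -> 1
  row 14 [01110]: (((1 AND 1) OR (NOT 0 OR 1)) OR (NOT 0 OR (0 AND 0))) -> 1
  row 15 [01111]: (((1 AND 1) OR (NOT 0 OR 1)) OR (NOT 0 OR (0 AND 0))) -> 1
  row 16 [10000]: (((0 AND 0) OR (NOT 1 OR 0)) OR (NOT 1 OR (1 AND 1))) -> 1
  row 17 [10001]: (((0 AND 0) OR (NOT 1 OR 0)) OR (NOT 1 OR (1 AND 1))) -> 1
  row 18 [10010]: (((0 AND 1) OR (NOT 1 OR 0)) OR (NOT 1 OR (1 AND 1))) -> 1
  row 19 [10011]: (((0 AND 1) OR (NOT 1 OR 0)) OR (NOT 1 OR (1 AND 1))) -> 1
  row 20 [10100]: (((1 AND 0) OR (NOT 1 OR 1)) OR (NOT 1 OR (1 AND 1))) -> 1
  row 21 [10101]: (((1 AND 0) OR (NOT 1 OR 1)) OR (NOT 1 OR (1 AND 1))) -> 1
  row 22 [10110]: (((1 AND 1) OR (NOT 1 OR 1)) OR (NOT 1 OR (1 AND 1))) -> 1
  row 23 [10111]: (((1 AND 1) OR (NOT 1 OR 1)) OR (NOT 1 OR (1 AND 1))) -> 1
  row 24 [11000]: (((0 AND 0) OR (NOT 1 OR 0)) OR (NOT 1 OR (1 AND 1))) -> 1
  row 25 [11001]: (((0 AND 0) OR (NOT 1 OR 0)) OR (NOT 1 OR (1 AND 1))) -> 1
  row 26 [11010]: (((0 AND 1) OR (NOT 1 OR 0)) OR (NOT 1 OR (1 AND 1))) -> 1
  row 27 [11011]: (((0 AND 1) OR (NOT 1 OR 0)) OR (NOT 1 OR (1 AND 1))) -> 1
  row 28 [11100]: (((1 AND 0) OR (NOT 1 OR 1)) OR (NOT 1 OR (1 AND 1))) -> 1
  row 29 [11101]: (((1 AND 0) OR (NOT 1 OR 1)) OR (NOT 1 OR (1 AND 1))) -> 1
  row 30 [11110]: (((1 AND 1) OR (NOT 1 OR 1)) OR (NOT 1 OR (1 AND 1))) -> 1
  row 31 [11111]: (((1 AND 1) OR (NOT 1 OR 1)) OR (NOT 1 OR (1 AND 1))) -> 1
Full result column, 8 rows per line (x1,x2 fixed per line; x3,x4,x5 runs 000..111 left to right):
  rows 0-7 [x1,x2=00]: 11111111  (ones: 8)
  rows 8-15 [x1,x2=01]: 11111111  (ones: 8)
  rows 16-23 [x1,x2=10]: 11111111  (ones: 8)
  rows 24-31 [x1,x2=11]: 11111111  (ones: 8)
Count of 1-rows = 8+8+8+8 = 32

32


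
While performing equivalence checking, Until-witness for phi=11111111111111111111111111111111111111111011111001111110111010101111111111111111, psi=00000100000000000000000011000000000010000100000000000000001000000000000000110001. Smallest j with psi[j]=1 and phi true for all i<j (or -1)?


(phi U psi) at 0: need smallest j with psi[j]=1 and phi[i]=1 for all i in [0,j).
Scan from step 0:
  step 0: phi=1, psi=0 -> continue
  step 1: phi=1, psi=0 -> continue
  step 2: phi=1, psi=0 -> continue
  step 3: phi=1, psi=0 -> continue
  step 5: psi=1 and phi held for [0,5) -> witness found
Witness step = 5

5


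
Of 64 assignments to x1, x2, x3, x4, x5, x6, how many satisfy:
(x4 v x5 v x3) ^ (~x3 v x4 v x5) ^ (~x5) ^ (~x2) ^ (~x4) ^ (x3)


CNF with 6 clauses over 6 vars (64 assignments).
An assignment satisfies CNF iff every clause has >=1 true literal.
Check each row (bits = x1,x2,x3,x4,x5,x6; clause T/F shown):
  row 0 [000000]: clauses=FTTTTF -> 0
  row 1 [000001]: clauses=FTTTTF -> 0
  row 2 [000010]: clauses=TTFTTF -> 0
  row 3 [000011]: clauses=TTFTTF -> 0
  row 4 [000100]: clauses=TTTTFF -> 0
  (every remaining row is evaluated the same way; all 64 results are listed next)
Full result column, 8 rows per line (x1,x2,x3 fixed per line; x4,x5,x6 runs 000..111 left to right):
  rows 0-7 [x1,x2,x3=000]: 00000000  (ones: 0)
  rows 8-15 [x1,x2,x3=001]: 00000000  (ones: 0)
  rows 16-23 [x1,x2,x3=010]: 00000000  (ones: 0)
  rows 24-31 [x1,x2,x3=011]: 00000000  (ones: 0)
  rows 32-39 [x1,x2,x3=100]: 00000000  (ones: 0)
  rows 40-47 [x1,x2,x3=101]: 00000000  (ones: 0)
  rows 48-55 [x1,x2,x3=110]: 00000000  (ones: 0)
  rows 56-63 [x1,x2,x3=111]: 00000000  (ones: 0)
Satisfying assignments = 0+0+0+0+0+0+0+0 = 0

0


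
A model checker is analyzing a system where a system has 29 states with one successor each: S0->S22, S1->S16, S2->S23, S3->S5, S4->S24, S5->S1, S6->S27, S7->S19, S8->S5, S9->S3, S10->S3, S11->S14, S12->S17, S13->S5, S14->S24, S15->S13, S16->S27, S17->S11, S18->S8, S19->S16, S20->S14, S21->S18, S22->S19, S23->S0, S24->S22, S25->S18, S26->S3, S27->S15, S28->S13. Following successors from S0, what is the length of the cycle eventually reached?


Trace from S0 until a state repeats:
  S0 -> S22 -> S19 -> S16 -> S27 -> S15 -> S13 -> S5 -> S1 -> S16
S16 first seen at step 3, revisited at step 9.
Cycle length = 9 - 3 = 6

6


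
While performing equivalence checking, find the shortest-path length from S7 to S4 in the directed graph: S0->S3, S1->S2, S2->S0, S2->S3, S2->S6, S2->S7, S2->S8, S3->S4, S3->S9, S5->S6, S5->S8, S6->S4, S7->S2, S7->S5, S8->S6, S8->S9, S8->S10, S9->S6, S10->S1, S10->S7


BFS layer-by-layer from S7:
  dist 0: {S7}
  dist 1: {S2, S5}
  dist 2: {S0, S3, S6, S8}
  dist 3: {S4, S9, S10}
  -> S4 reached at distance 3
Shortest path length = 3

3


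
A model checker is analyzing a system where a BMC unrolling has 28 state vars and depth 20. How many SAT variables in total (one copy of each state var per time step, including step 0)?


BMC unrolls to depth k, creating one copy of each state var for steps 0..k.
Step count = 20 + 1 = 21 (steps 0 through 20)
Vars per step = 28
Total = 28 * 21 = 588

588


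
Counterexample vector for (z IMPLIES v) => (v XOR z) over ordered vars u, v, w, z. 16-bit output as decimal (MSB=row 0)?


F1 = (z IMPLIES v)
F2 = (v XOR z)
Counterexample to F1=>F2 is where F1=1 and F2=0.
Evaluate each row (bits = u,v,w,z, MSB first):
  row 0 [0000]: F1=1 F2=0 -> F1&~F2 -> 1
  row 1 [0001]: F1=0 F2=1 -> F1&~F2 -> 0
  row 2 [0010]: F1=1 F2=0 -> F1&~F2 -> 1
  row 3 [0011]: F1=0 F2=1 -> F1&~F2 -> 0
  row 4 [0100]: F1=1 F2=1 -> F1&~F2 -> 0
  row 5 [0101]: F1=1 F2=0 -> F1&~F2 -> 1
  row 6 [0110]: F1=1 F2=1 -> F1&~F2 -> 0
  row 7 [0111]: F1=1 F2=0 -> F1&~F2 -> 1
  row 8 [1000]: F1=1 F2=0 -> F1&~F2 -> 1
  row 9 [1001]: F1=0 F2=1 -> F1&~F2 -> 0
  row 10 [1010]: F1=1 F2=0 -> F1&~F2 -> 1
  row 11 [1011]: F1=0 F2=1 -> F1&~F2 -> 0
  row 12 [1100]: F1=1 F2=1 -> F1&~F2 -> 0
  row 13 [1101]: F1=1 F2=0 -> F1&~F2 -> 1
  row 14 [1110]: F1=1 F2=1 -> F1&~F2 -> 0
  row 15 [1111]: F1=1 F2=0 -> F1&~F2 -> 1
Full result column, 4 rows per line (u,v fixed per line; w,z runs 00..11 left to right):
  rows 0-3 [u,v=00]: 1010  = hex A
  rows 4-7 [u,v=01]: 0101  = hex 5
  rows 8-11 [u,v=10]: 1010  = hex A
  rows 12-15 [u,v=11]: 0101  = hex 5
Counterexample vector (row 0 .. row 15) = 1010010110100101
Output column grouped in 4s = 1010 0101 1010 0101 = 0xA5A5
Convert to decimal digit by digit (value = value*16 + digit):
  A -> 10
  10*16 + 5 = 165
  165*16 + 10 (A) = 2650
  2650*16 + 5 = 42405
Decimal = 42405

42405


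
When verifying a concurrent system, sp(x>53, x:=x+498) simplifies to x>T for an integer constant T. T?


Formula: sp(P, x:=E) = exists old_x. (x = E[old_x/x]) AND P[old_x/x] (old_x is the value of x before the assignment; eliminate old_x by solving x = E[old_x/x] for old_x)
Step 1: Precondition P: x>53, i.e. old_x > 53
Step 2: Assignment gives x = old_x + 498, so old_x = x - 498
Step 3: Substitute into P: x - 498 > 53
Step 4: Simplify: x > 53+498 = 551

551


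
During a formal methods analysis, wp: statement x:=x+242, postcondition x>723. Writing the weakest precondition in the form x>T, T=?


Formula: wp(x:=E, P) = P[E/x] (substitute E for x in postcondition)
Step 1: Postcondition: x>723
Step 2: Substitute x+242 for x: x+242>723
Step 3: Solve for x: x > 723-242 = 481

481


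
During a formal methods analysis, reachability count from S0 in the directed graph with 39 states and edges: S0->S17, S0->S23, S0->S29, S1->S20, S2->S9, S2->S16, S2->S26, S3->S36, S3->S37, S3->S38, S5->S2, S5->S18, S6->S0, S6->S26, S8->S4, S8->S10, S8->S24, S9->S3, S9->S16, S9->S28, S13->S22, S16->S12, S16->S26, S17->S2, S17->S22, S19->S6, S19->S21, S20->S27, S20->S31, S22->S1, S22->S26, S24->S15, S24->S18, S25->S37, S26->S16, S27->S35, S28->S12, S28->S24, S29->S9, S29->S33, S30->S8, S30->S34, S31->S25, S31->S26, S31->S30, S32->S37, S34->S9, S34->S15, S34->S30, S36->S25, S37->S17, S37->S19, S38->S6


BFS from S0:
  layer 0: {S0}
  layer 1: {S17, S23, S29}
  layer 2: {S2, S9, S22, S33}
  layer 3: {S1, S3, S16, S26, S28}
  layer 4: {S12, S20, S24, S36, S37, S38}
  layer 5: {S6, S15, S18, S19, S25, S27, S31}
  layer 6: {S21, S30, S35}
  layer 7: {S8, S34}
  layer 8: {S4, S10}
Reachable set: {S0, S1, S2, S3, S4, S6, S8, S9, S10, S12, S15, S16, S17, S18, S19, S20, S21, S22, S23, S24, S25, S26, S27, S28, S29, S30, S31, S33, S34, S35, S36, S37, S38}
Count = 33

33


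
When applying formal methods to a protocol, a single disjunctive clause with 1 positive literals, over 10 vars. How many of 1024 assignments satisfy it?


Step 1: Total=2^10=1024
Step 2: Unsat when all 1 false: 2^9=512
Step 3: Sat=1024-512=512

512


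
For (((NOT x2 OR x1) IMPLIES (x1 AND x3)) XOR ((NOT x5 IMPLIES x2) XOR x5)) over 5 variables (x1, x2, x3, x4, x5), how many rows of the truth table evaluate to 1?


Formula: (((NOT x2 OR x1) IMPLIES (x1 AND x3)) XOR ((NOT x5 IMPLIES x2) XOR x5)) over 5 vars (32 rows)
Evaluate each row (x1, x2, x3, x4, x5 as bits, MSB first):
  row 0 [00000]: (((NOT 0 OR 0) IMPLIES (0 AND 0)) XOR ((NOT 0 IMPLIES 0) XOR 0)) -> 0
  row 1 [00001]: (((NOT 0 OR 0) IMPLIES (0 AND 0)) XOR ((NOT 1 IMPLIES 0) XOR 1)) -> 0
  row 2 [00010]: (((NOT 0 OR 0) IMPLIES (0 AND 0)) XOR ((NOT 0 IMPLIES 0) XOR 0)) -> 0
  row 3 [00011]: (((NOT 0 OR 0) IMPLIES (0 AND 0)) XOR ((NOT 1 IMPLIES 0) XOR 1)) -> 0
  row 4 [00100]: (((NOT 0 OR 0) IMPLIES (0 AND 1)) XOR ((NOT 0 IMPLIES 0) XOR 0)) -> 0
  row 5 [00101]: (((NOT 0 OR 0) IMPLIES (0 AND 1)) XOR ((NOT 1 IMPLIES 0) XOR 1)) -> 0
  row 6 [00110]: (((NOT 0 OR 0) IMPLIES (0 AND 1)) XOR ((NOT 0 IMPLIES 0) XOR 0)) -> 0
  row 7 [00111]: (((NOT 0 OR 0) IMPLIES (0 AND 1)) XOR ((NOT 1 IMPLIES 0) XOR 1)) -> 0
  row 8 [01000]: (((NOT 1 OR 0) IMPLIES (0 AND 0)) XOR ((NOT 0 IMPLIES 1) XOR 0)) -> 0
  row 9 [01001]: (((NOT 1 OR 0) IMPLIES (0 AND 0)) XOR ((NOT 1 IMPLIES 1) XOR 1)) -> 1
  row 10 [01010]: (((NOT 1 OR 0) IMPLIES (0 AND 0)) XOR ((NOT 0 IMPLIES 1) XOR 0)) -> 0
  row 11 [01011]: (((NOT 1 OR 0) IMPLIES (0 AND 0)) XOR ((NOT 1 IMPLIES 1) XOR 1)) -> 1
  row 12 [01100]: (((NOT 1 OR 0) IMPLIES (0 AND 1)) XOR ((NOT 0 IMPLIES 1) XOR 0)) -> 0
  row 13 [01101]: (((NOT 1 OR 0) IMPLIES (0 AND 1)) XOR ((NOT 1 IMPLIES 1) XOR 1)) -> 1
  row 14 [01110]: (((NOT 1 OR 0) IMPLIES (0 AND 1)) XOR ((NOT 0 IMPLIES 1) XOR 0)) -> 0
  row 15 [01111]: (((NOT 1 OR 0) IMPLIES (0 AND 1)) XOR ((NOT 1 IMPLIES 1) XOR 1)) -> 1
  row 16 [10000]: (((NOT 0 OR 1) IMPLIES (1 AND 0)) XOR ((NOT 0 IMPLIES 0) XOR 0)) -> 0
  row 17 [10001]: (((NOT 0 OR 1) IMPLIES (1 AND 0)) XOR ((NOT 1 IMPLIES 0) XOR 1)) -> 0
  row 18 [10010]: (((NOT 0 OR 1) IMPLIES (1 AND 0)) XOR ((NOT 0 IMPLIES 0) XOR 0)) -> 0
  row 19 [10011]: (((NOT 0 OR 1) IMPLIES (1 AND 0)) XOR ((NOT 1 IMPLIES 0) XOR 1)) -> 0
  row 20 [10100]: (((NOT 0 OR 1) IMPLIES (1 AND 1)) XOR ((NOT 0 IMPLIES 0) XOR 0)) -> 1
  row 21 [10101]: (((NOT 0 OR 1) IMPLIES (1 AND 1)) XOR ((NOT 1 IMPLIES 0) XOR 1)) -> 1
  row 22 [10110]: (((NOT 0 OR 1) IMPLIES (1 AND 1)) XOR ((NOT 0 IMPLIES 0) XOR 0)) -> 1
  row 23 [10111]: (((NOT 0 OR 1) IMPLIES (1 AND 1)) XOR ((NOT 1 IMPLIES 0) XOR 1)) -> 1
  row 24 [11000]: (((NOT 1 OR 1) IMPLIES (1 AND 0)) XOR ((NOT 0 IMPLIES 1) XOR 0)) -> 1
  row 25 [11001]: (((NOT 1 OR 1) IMPLIES (1 AND 0)) XOR ((NOT 1 IMPLIES 1) XOR 1)) -> 0
  row 26 [11010]: (((NOT 1 OR 1) IMPLIES (1 AND 0)) XOR ((NOT 0 IMPLIES 1) XOR 0)) -> 1
  row 27 [11011]: (((NOT 1 OR 1) IMPLIES (1 AND 0)) XOR ((NOT 1 IMPLIES 1) XOR 1)) -> 0
  row 28 [11100]: (((NOT 1 OR 1) IMPLIES (1 AND 1)) XOR ((NOT 0 IMPLIES 1) XOR 0)) -> 0
  row 29 [11101]: (((NOT 1 OR 1) IMPLIES (1 AND 1)) XOR ((NOT 1 IMPLIES 1) XOR 1)) -> 1
  row 30 [11110]: (((NOT 1 OR 1) IMPLIES (1 AND 1)) XOR ((NOT 0 IMPLIES 1) XOR 0)) -> 0
  row 31 [11111]: (((NOT 1 OR 1) IMPLIES (1 AND 1)) XOR ((NOT 1 IMPLIES 1) XOR 1)) -> 1
Full result column, 8 rows per line (x1,x2 fixed per line; x3,x4,x5 runs 000..111 left to right):
  rows 0-7 [x1,x2=00]: 00000000  (ones: 0)
  rows 8-15 [x1,x2=01]: 01010101  (ones: 4)
  rows 16-23 [x1,x2=10]: 00001111  (ones: 4)
  rows 24-31 [x1,x2=11]: 10100101  (ones: 4)
Count of 1-rows = 0+4+4+4 = 12

12


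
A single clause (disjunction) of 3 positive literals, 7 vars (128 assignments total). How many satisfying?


Step 1: Total=2^7=128
Step 2: Unsat when all 3 false: 2^4=16
Step 3: Sat=128-16=112

112


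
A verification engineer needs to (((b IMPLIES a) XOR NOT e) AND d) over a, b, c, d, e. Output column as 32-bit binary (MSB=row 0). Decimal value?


Formula: (((b IMPLIES a) XOR NOT e) AND d) over a, b, c, d, e (32 rows)
Evaluate each row (bits = a,b,c,d,e, MSB first):
  row 0 [00000]: (((0 IMPLIES 0) XOR NOT 0) AND 0) -> 0
  row 1 [00001]: (((0 IMPLIES 0) XOR NOT 1) AND 0) -> 0
  row 2 [00010]: (((0 IMPLIES 0) XOR NOT 0) AND 1) -> 0
  row 3 [00011]: (((0 IMPLIES 0) XOR NOT 1) AND 1) -> 1
  row 4 [00100]: (((0 IMPLIES 0) XOR NOT 0) AND 0) -> 0
  row 5 [00101]: (((0 IMPLIES 0) XOR NOT 1) AND 0) -> 0
  row 6 [00110]: (((0 IMPLIES 0) XOR NOT 0) AND 1) -> 0
  row 7 [00111]: (((0 IMPLIES 0) XOR NOT 1) AND 1) -> 1
  row 8 [01000]: (((1 IMPLIES 0) XOR NOT 0) AND 0) -> 0
  row 9 [01001]: (((1 IMPLIES 0) XOR NOT 1) AND 0) -> 0
  row 10 [01010]: (((1 IMPLIES 0) XOR NOT 0) AND 1) -> 1
  row 11 [01011]: (((1 IMPLIES 0) XOR NOT 1) AND 1) -> 0
  row 12 [01100]: (((1 IMPLIES 0) XOR NOT 0) AND 0) -> 0
  row 13 [01101]: (((1 IMPLIES 0) XOR NOT 1) AND 0) -> 0
  row 14 [01110]: (((1 IMPLIES 0) XOR NOT 0) AND 1) -> 1
  row 15 [01111]: (((1 IMPLIES 0) XOR NOT 1) AND 1) -> 0
  row 16 [10000]: (((0 IMPLIES 1) XOR NOT 0) AND 0) -> 0
  row 17 [10001]: (((0 IMPLIES 1) XOR NOT 1) AND 0) -> 0
  row 18 [10010]: (((0 IMPLIES 1) XOR NOT 0) AND 1) -> 0
  row 19 [10011]: (((0 IMPLIES 1) XOR NOT 1) AND 1) -> 1
  row 20 [10100]: (((0 IMPLIES 1) XOR NOT 0) AND 0) -> 0
  row 21 [10101]: (((0 IMPLIES 1) XOR NOT 1) AND 0) -> 0
  row 22 [10110]: (((0 IMPLIES 1) XOR NOT 0) AND 1) -> 0
  row 23 [10111]: (((0 IMPLIES 1) XOR NOT 1) AND 1) -> 1
  row 24 [11000]: (((1 IMPLIES 1) XOR NOT 0) AND 0) -> 0
  row 25 [11001]: (((1 IMPLIES 1) XOR NOT 1) AND 0) -> 0
  row 26 [11010]: (((1 IMPLIES 1) XOR NOT 0) AND 1) -> 0
  row 27 [11011]: (((1 IMPLIES 1) XOR NOT 1) AND 1) -> 1
  row 28 [11100]: (((1 IMPLIES 1) XOR NOT 0) AND 0) -> 0
  row 29 [11101]: (((1 IMPLIES 1) XOR NOT 1) AND 0) -> 0
  row 30 [11110]: (((1 IMPLIES 1) XOR NOT 0) AND 1) -> 0
  row 31 [11111]: (((1 IMPLIES 1) XOR NOT 1) AND 1) -> 1
Full result column, 4 rows per line (a,b,c fixed per line; d,e runs 00..11 left to right):
  rows 0-3 [a,b,c=000]: 0001  = hex 1
  rows 4-7 [a,b,c=001]: 0001  = hex 1
  rows 8-11 [a,b,c=010]: 0010  = hex 2
  rows 12-15 [a,b,c=011]: 0010  = hex 2
  rows 16-19 [a,b,c=100]: 0001  = hex 1
  rows 20-23 [a,b,c=101]: 0001  = hex 1
  rows 24-27 [a,b,c=110]: 0001  = hex 1
  rows 28-31 [a,b,c=111]: 0001  = hex 1
Output column (row 0 .. row 31) = 00010001001000100001000100010001
Output column grouped in 4s = 0001 0001 0010 0010 0001 0001 0001 0001 = 0x11221111
Convert to decimal digit by digit (value = value*16 + digit):
  1 -> 1
  1*16 + 1 = 17
  17*16 + 2 = 274
  274*16 + 2 = 4386
  4386*16 + 1 = 70177
  70177*16 + 1 = 1122833
  1122833*16 + 1 = 17965329
  17965329*16 + 1 = 287445265
Decimal = 287445265

287445265


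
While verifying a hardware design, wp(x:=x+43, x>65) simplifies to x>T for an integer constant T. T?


Formula: wp(x:=E, P) = P[E/x] (substitute E for x in postcondition)
Step 1: Postcondition: x>65
Step 2: Substitute x+43 for x: x+43>65
Step 3: Solve for x: x > 65-43 = 22

22


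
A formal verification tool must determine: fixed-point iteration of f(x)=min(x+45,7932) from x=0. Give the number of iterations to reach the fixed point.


Step 1: x=0, cap=7932, increment=45
Step 2: x grows by 45 each step until capped at 7932; fixed point is x=7932
Step 3: iterations = ceil(7932/45) = 177

177


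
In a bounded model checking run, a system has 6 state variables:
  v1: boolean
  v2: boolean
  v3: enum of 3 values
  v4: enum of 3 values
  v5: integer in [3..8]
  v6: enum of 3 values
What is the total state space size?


State space = product of domain sizes of all variables.
Domain sizes:
  v1 (boolean): 2
  v2 (boolean): 2
  v3 (enum of 3 values): 3
  v4 (enum of 3 values): 3
  v5 (integer in [3..8]): 6
  v6 (enum of 3 values): 3
Product = 2 * 2 * 3 * 3 * 6 * 3 = 648

648


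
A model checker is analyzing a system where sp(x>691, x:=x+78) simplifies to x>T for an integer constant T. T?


Formula: sp(P, x:=E) = exists old_x. (x = E[old_x/x]) AND P[old_x/x] (old_x is the value of x before the assignment; eliminate old_x by solving x = E[old_x/x] for old_x)
Step 1: Precondition P: x>691, i.e. old_x > 691
Step 2: Assignment gives x = old_x + 78, so old_x = x - 78
Step 3: Substitute into P: x - 78 > 691
Step 4: Simplify: x > 691+78 = 769

769


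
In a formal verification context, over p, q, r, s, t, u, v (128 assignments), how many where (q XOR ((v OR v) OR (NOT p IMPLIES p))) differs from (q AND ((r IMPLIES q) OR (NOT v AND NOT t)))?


F1 = (q XOR ((v OR v) OR (NOT p IMPLIES p)))
F2 = (q AND ((r IMPLIES q) OR (NOT v AND NOT t)))
Evaluate both on each of 128 rows (bits = p,q,r,s,t,u,v):
  row 0 [0000000]: F1=0 F2=0 -> 0
  row 1 [0000001]: F1=1 F2=0 (differ) -> 1
  row 2 [0000010]: F1=0 F2=0 -> 0
  row 3 [0000011]: F1=1 F2=0 (differ) -> 1
  row 4 [0000100]: F1=0 F2=0 -> 0
  (every remaining row is evaluated the same way; all 128 results are listed next)
Full result column, 8 rows per line (p,q,r,s fixed per line; t,u,v runs 000..111 left to right):
  rows 0-7 [p,q,r,s=0000]: 01010101  (ones: 4)
  rows 8-15 [p,q,r,s=0001]: 01010101  (ones: 4)
  rows 16-23 [p,q,r,s=0010]: 01010101  (ones: 4)
  rows 24-31 [p,q,r,s=0011]: 01010101  (ones: 4)
  rows 32-39 [p,q,r,s=0100]: 01010101  (ones: 4)
  rows 40-47 [p,q,r,s=0101]: 01010101  (ones: 4)
  rows 48-55 [p,q,r,s=0110]: 01010101  (ones: 4)
  rows 56-63 [p,q,r,s=0111]: 01010101  (ones: 4)
  rows 64-71 [p,q,r,s=1000]: 11111111  (ones: 8)
  rows 72-79 [p,q,r,s=1001]: 11111111  (ones: 8)
  rows 80-87 [p,q,r,s=1010]: 11111111  (ones: 8)
  rows 88-95 [p,q,r,s=1011]: 11111111  (ones: 8)
  rows 96-103 [p,q,r,s=1100]: 11111111  (ones: 8)
  rows 104-111 [p,q,r,s=1101]: 11111111  (ones: 8)
  rows 112-119 [p,q,r,s=1110]: 11111111  (ones: 8)
  rows 120-127 [p,q,r,s=1111]: 11111111  (ones: 8)
Disagreements = 4+4+4+4+4+4+4+4+8+8+8+8+8+8+8+8 = 96

96


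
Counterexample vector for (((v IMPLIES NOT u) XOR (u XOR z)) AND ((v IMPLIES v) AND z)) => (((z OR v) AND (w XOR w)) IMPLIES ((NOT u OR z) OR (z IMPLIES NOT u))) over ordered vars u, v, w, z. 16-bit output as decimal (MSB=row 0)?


F1 = (((v IMPLIES NOT u) XOR (u XOR z)) AND ((v IMPLIES v) AND z))
F2 = (((z OR v) AND (w XOR w)) IMPLIES ((NOT u OR z) OR (z IMPLIES NOT u)))
Counterexample to F1=>F2 is where F1=1 and F2=0.
Evaluate each row (bits = u,v,w,z, MSB first):
  row 0 [0000]: F1=0 F2=1 -> F1&~F2 -> 0
  row 1 [0001]: F1=0 F2=1 -> F1&~F2 -> 0
  row 2 [0010]: F1=0 F2=1 -> F1&~F2 -> 0
  row 3 [0011]: F1=0 F2=1 -> F1&~F2 -> 0
  row 4 [0100]: F1=0 F2=1 -> F1&~F2 -> 0
  row 5 [0101]: F1=0 F2=1 -> F1&~F2 -> 0
  row 6 [0110]: F1=0 F2=1 -> F1&~F2 -> 0
  row 7 [0111]: F1=0 F2=1 -> F1&~F2 -> 0
  row 8 [1000]: F1=0 F2=1 -> F1&~F2 -> 0
  row 9 [1001]: F1=1 F2=1 -> F1&~F2 -> 0
  row 10 [1010]: F1=0 F2=1 -> F1&~F2 -> 0
  row 11 [1011]: F1=1 F2=1 -> F1&~F2 -> 0
  row 12 [1100]: F1=0 F2=1 -> F1&~F2 -> 0
  row 13 [1101]: F1=0 F2=1 -> F1&~F2 -> 0
  row 14 [1110]: F1=0 F2=1 -> F1&~F2 -> 0
  row 15 [1111]: F1=0 F2=1 -> F1&~F2 -> 0
Full result column, 4 rows per line (u,v fixed per line; w,z runs 00..11 left to right):
  rows 0-3 [u,v=00]: 0000  = hex 0
  rows 4-7 [u,v=01]: 0000  = hex 0
  rows 8-11 [u,v=10]: 0000  = hex 0
  rows 12-15 [u,v=11]: 0000  = hex 0
Counterexample vector (row 0 .. row 15) = 0000000000000000
Output column grouped in 4s = 0000 0000 0000 0000 = 0x0000
Convert to decimal digit by digit (value = value*16 + digit):
  0 -> 0
  0*16 + 0 = 0
  0*16 + 0 = 0
  0*16 + 0 = 0
Decimal = 0

0


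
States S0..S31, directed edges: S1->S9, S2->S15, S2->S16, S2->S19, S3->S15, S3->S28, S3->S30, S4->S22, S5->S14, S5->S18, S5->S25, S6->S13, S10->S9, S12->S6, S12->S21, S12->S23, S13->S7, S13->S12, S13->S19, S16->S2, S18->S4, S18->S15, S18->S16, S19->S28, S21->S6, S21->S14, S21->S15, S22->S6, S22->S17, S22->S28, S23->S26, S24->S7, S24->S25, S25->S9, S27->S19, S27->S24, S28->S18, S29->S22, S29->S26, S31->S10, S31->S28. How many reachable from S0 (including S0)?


BFS from S0:
  layer 0: {S0}
Reachable set: {S0}
Count = 1

1


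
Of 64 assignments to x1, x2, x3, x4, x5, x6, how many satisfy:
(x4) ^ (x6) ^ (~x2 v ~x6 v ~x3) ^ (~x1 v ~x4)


CNF with 4 clauses over 6 vars (64 assignments).
An assignment satisfies CNF iff every clause has >=1 true literal.
Check each row (bits = x1,x2,x3,x4,x5,x6; clause T/F shown):
  row 0 [000000]: clauses=FFTT -> 0
  row 1 [000001]: clauses=FTTT -> 0
  row 2 [000010]: clauses=FFTT -> 0
  row 3 [000011]: clauses=FTTT -> 0
  row 4 [000100]: clauses=TFTT -> 0
  (every remaining row is evaluated the same way; all 64 results are listed next)
Full result column, 8 rows per line (x1,x2,x3 fixed per line; x4,x5,x6 runs 000..111 left to right):
  rows 0-7 [x1,x2,x3=000]: 00000101  (ones: 2)
  rows 8-15 [x1,x2,x3=001]: 00000101  (ones: 2)
  rows 16-23 [x1,x2,x3=010]: 00000101  (ones: 2)
  rows 24-31 [x1,x2,x3=011]: 00000000  (ones: 0)
  rows 32-39 [x1,x2,x3=100]: 00000000  (ones: 0)
  rows 40-47 [x1,x2,x3=101]: 00000000  (ones: 0)
  rows 48-55 [x1,x2,x3=110]: 00000000  (ones: 0)
  rows 56-63 [x1,x2,x3=111]: 00000000  (ones: 0)
Satisfying assignments = 2+2+2+0+0+0+0+0 = 6

6
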